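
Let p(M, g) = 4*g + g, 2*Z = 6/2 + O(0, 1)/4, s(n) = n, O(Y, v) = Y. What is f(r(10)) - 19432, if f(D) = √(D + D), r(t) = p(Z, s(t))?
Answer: -19422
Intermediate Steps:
Z = 3/2 (Z = (6/2 + 0/4)/2 = (6*(½) + 0*(¼))/2 = (3 + 0)/2 = (½)*3 = 3/2 ≈ 1.5000)
p(M, g) = 5*g
r(t) = 5*t
f(D) = √2*√D (f(D) = √(2*D) = √2*√D)
f(r(10)) - 19432 = √2*√(5*10) - 19432 = √2*√50 - 19432 = √2*(5*√2) - 19432 = 10 - 19432 = -19422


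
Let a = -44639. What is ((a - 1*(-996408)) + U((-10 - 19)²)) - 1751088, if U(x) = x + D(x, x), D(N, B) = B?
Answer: -797637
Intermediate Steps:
U(x) = 2*x (U(x) = x + x = 2*x)
((a - 1*(-996408)) + U((-10 - 19)²)) - 1751088 = ((-44639 - 1*(-996408)) + 2*(-10 - 19)²) - 1751088 = ((-44639 + 996408) + 2*(-29)²) - 1751088 = (951769 + 2*841) - 1751088 = (951769 + 1682) - 1751088 = 953451 - 1751088 = -797637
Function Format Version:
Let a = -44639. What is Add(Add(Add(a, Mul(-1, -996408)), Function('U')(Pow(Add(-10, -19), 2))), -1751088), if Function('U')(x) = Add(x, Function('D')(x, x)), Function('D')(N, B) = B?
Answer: -797637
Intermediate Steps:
Function('U')(x) = Mul(2, x) (Function('U')(x) = Add(x, x) = Mul(2, x))
Add(Add(Add(a, Mul(-1, -996408)), Function('U')(Pow(Add(-10, -19), 2))), -1751088) = Add(Add(Add(-44639, Mul(-1, -996408)), Mul(2, Pow(Add(-10, -19), 2))), -1751088) = Add(Add(Add(-44639, 996408), Mul(2, Pow(-29, 2))), -1751088) = Add(Add(951769, Mul(2, 841)), -1751088) = Add(Add(951769, 1682), -1751088) = Add(953451, -1751088) = -797637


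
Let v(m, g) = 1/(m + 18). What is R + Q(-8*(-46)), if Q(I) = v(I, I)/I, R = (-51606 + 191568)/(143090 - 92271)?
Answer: 19881372995/7218737312 ≈ 2.7541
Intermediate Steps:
v(m, g) = 1/(18 + m)
R = 139962/50819 ≈ 2.7541
Q(I) = 1/(I*(18 + I)) (Q(I) = 1/((18 + I)*I) = 1/(I*(18 + I)))
R + Q(-8*(-46)) = 139962/50819 + 1/(((-8*(-46)))*(18 - 8*(-46))) = 139962/50819 + 1/(368*(18 + 368)) = 139962/50819 + (1/368)/386 = 139962/50819 + (1/368)*(1/386) = 139962/50819 + 1/142048 = 19881372995/7218737312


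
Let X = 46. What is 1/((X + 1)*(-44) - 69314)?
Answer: -1/71382 ≈ -1.4009e-5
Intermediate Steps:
1/((X + 1)*(-44) - 69314) = 1/((46 + 1)*(-44) - 69314) = 1/(47*(-44) - 69314) = 1/(-2068 - 69314) = 1/(-71382) = -1/71382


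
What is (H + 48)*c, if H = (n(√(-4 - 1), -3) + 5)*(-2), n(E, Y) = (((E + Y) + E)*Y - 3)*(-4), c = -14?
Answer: -1204 + 672*I*√5 ≈ -1204.0 + 1502.6*I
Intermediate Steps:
n(E, Y) = 12 - 4*Y*(Y + 2*E) (n(E, Y) = ((Y + 2*E)*Y - 3)*(-4) = (Y*(Y + 2*E) - 3)*(-4) = (-3 + Y*(Y + 2*E))*(-4) = 12 - 4*Y*(Y + 2*E))
H = 38 - 48*I*√5 (H = ((12 - 4*(-3)² - 8*√(-4 - 1)*(-3)) + 5)*(-2) = ((12 - 4*9 - 8*√(-5)*(-3)) + 5)*(-2) = ((12 - 36 - 8*I*√5*(-3)) + 5)*(-2) = ((12 - 36 + 24*I*√5) + 5)*(-2) = ((-24 + 24*I*√5) + 5)*(-2) = (-19 + 24*I*√5)*(-2) = 38 - 48*I*√5 ≈ 38.0 - 107.33*I)
(H + 48)*c = ((38 - 48*I*√5) + 48)*(-14) = (86 - 48*I*√5)*(-14) = -1204 + 672*I*√5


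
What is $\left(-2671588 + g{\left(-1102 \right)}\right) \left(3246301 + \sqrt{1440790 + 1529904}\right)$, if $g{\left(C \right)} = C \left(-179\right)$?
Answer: $-8032419953330 - 2474330 \sqrt{2970694} \approx -8.0367 \cdot 10^{12}$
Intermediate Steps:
$g{\left(C \right)} = - 179 C$
$\left(-2671588 + g{\left(-1102 \right)}\right) \left(3246301 + \sqrt{1440790 + 1529904}\right) = \left(-2671588 - -197258\right) \left(3246301 + \sqrt{1440790 + 1529904}\right) = \left(-2671588 + 197258\right) \left(3246301 + \sqrt{2970694}\right) = - 2474330 \left(3246301 + \sqrt{2970694}\right) = -8032419953330 - 2474330 \sqrt{2970694}$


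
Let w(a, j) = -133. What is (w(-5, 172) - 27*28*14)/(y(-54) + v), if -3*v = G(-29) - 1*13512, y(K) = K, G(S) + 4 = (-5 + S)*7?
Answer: -32151/13592 ≈ -2.3654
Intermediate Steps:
G(S) = -39 + 7*S (G(S) = -4 + (-5 + S)*7 = -4 + (-35 + 7*S) = -39 + 7*S)
v = 13754/3 (v = -((-39 + 7*(-29)) - 1*13512)/3 = -((-39 - 203) - 13512)/3 = -(-242 - 13512)/3 = -⅓*(-13754) = 13754/3 ≈ 4584.7)
(w(-5, 172) - 27*28*14)/(y(-54) + v) = (-133 - 27*28*14)/(-54 + 13754/3) = (-133 - 756*14)/(13592/3) = (-133 - 10584)*(3/13592) = -10717*3/13592 = -32151/13592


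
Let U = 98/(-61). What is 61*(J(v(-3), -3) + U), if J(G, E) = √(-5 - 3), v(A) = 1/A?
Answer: -98 + 122*I*√2 ≈ -98.0 + 172.53*I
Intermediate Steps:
v(A) = 1/A
U = -98/61 (U = 98*(-1/61) = -98/61 ≈ -1.6066)
J(G, E) = 2*I*√2 (J(G, E) = √(-8) = 2*I*√2)
61*(J(v(-3), -3) + U) = 61*(2*I*√2 - 98/61) = 61*(-98/61 + 2*I*√2) = -98 + 122*I*√2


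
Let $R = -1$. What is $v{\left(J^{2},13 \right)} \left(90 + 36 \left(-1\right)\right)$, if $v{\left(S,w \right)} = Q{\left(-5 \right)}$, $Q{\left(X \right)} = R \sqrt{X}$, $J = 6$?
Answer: $- 54 i \sqrt{5} \approx - 120.75 i$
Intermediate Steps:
$Q{\left(X \right)} = - \sqrt{X}$
$v{\left(S,w \right)} = - i \sqrt{5}$ ($v{\left(S,w \right)} = - \sqrt{-5} = - i \sqrt{5}$)
$v{\left(J^{2},13 \right)} \left(90 + 36 \left(-1\right)\right) = - i \sqrt{5} \left(90 + 36 \left(-1\right)\right) = - i \sqrt{5} \left(90 - 36\right) = - i \sqrt{5} \cdot 54 = - 54 i \sqrt{5}$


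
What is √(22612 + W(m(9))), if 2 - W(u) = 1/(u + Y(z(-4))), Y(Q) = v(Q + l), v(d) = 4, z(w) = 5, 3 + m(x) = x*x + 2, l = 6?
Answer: 5*√1595643/42 ≈ 150.38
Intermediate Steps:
m(x) = -1 + x² (m(x) = -3 + (x*x + 2) = -3 + (x² + 2) = -3 + (2 + x²) = -1 + x²)
Y(Q) = 4
W(u) = 2 - 1/(4 + u) (W(u) = 2 - 1/(u + 4) = 2 - 1/(4 + u))
√(22612 + W(m(9))) = √(22612 + (7 + 2*(-1 + 9²))/(4 + (-1 + 9²))) = √(22612 + (7 + 2*(-1 + 81))/(4 + (-1 + 81))) = √(22612 + (7 + 2*80)/(4 + 80)) = √(22612 + (7 + 160)/84) = √(22612 + (1/84)*167) = √(22612 + 167/84) = √(1899575/84) = 5*√1595643/42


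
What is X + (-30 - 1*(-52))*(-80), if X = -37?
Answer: -1797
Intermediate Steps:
X + (-30 - 1*(-52))*(-80) = -37 + (-30 - 1*(-52))*(-80) = -37 + (-30 + 52)*(-80) = -37 + 22*(-80) = -37 - 1760 = -1797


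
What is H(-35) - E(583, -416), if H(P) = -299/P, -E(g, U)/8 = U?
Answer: -116181/35 ≈ -3319.5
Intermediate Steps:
E(g, U) = -8*U
H(-35) - E(583, -416) = -299/(-35) - (-8)*(-416) = -299*(-1/35) - 1*3328 = 299/35 - 3328 = -116181/35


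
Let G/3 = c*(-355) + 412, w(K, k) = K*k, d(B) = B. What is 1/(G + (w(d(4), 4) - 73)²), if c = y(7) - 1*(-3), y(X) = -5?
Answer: 1/6615 ≈ 0.00015117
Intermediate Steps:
c = -2 (c = -5 - 1*(-3) = -5 + 3 = -2)
G = 3366 (G = 3*(-2*(-355) + 412) = 3*(710 + 412) = 3*1122 = 3366)
1/(G + (w(d(4), 4) - 73)²) = 1/(3366 + (4*4 - 73)²) = 1/(3366 + (16 - 73)²) = 1/(3366 + (-57)²) = 1/(3366 + 3249) = 1/6615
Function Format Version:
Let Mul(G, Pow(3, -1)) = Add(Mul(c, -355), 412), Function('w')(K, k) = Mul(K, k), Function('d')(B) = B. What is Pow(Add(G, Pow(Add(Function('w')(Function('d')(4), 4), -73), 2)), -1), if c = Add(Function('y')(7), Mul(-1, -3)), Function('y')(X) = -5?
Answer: Rational(1, 6615) ≈ 0.00015117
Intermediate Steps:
c = -2 (c = Add(-5, Mul(-1, -3)) = Add(-5, 3) = -2)
G = 3366 (G = Mul(3, Add(Mul(-2, -355), 412)) = Mul(3, Add(710, 412)) = Mul(3, 1122) = 3366)
Pow(Add(G, Pow(Add(Function('w')(Function('d')(4), 4), -73), 2)), -1) = Pow(Add(3366, Pow(Add(Mul(4, 4), -73), 2)), -1) = Pow(Add(3366, Pow(Add(16, -73), 2)), -1) = Pow(Add(3366, Pow(-57, 2)), -1) = Pow(Add(3366, 3249), -1) = Pow(6615, -1) = Rational(1, 6615)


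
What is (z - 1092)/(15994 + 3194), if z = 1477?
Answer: 385/19188 ≈ 0.020065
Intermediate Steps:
(z - 1092)/(15994 + 3194) = (1477 - 1092)/(15994 + 3194) = 385/19188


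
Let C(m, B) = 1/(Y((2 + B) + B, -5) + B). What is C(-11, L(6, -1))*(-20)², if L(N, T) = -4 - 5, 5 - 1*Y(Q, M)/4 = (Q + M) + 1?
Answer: 400/91 ≈ 4.3956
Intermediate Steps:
Y(Q, M) = 16 - 4*M - 4*Q (Y(Q, M) = 20 - 4*((Q + M) + 1) = 20 - 4*((M + Q) + 1) = 20 - 4*(1 + M + Q) = 20 + (-4 - 4*M - 4*Q) = 16 - 4*M - 4*Q)
L(N, T) = -9
C(m, B) = 1/(28 - 7*B) (C(m, B) = 1/((16 - 4*(-5) - 4*((2 + B) + B)) + B) = 1/((16 + 20 - 4*(2 + 2*B)) + B) = 1/((16 + 20 + (-8 - 8*B)) + B) = 1/((28 - 8*B) + B) = 1/(28 - 7*B))
C(-11, L(6, -1))*(-20)² = (1/(7*(4 - 1*(-9))))*(-20)² = (1/(7*(4 + 9)))*400 = ((⅐)/13)*400 = ((⅐)*(1/13))*400 = (1/91)*400 = 400/91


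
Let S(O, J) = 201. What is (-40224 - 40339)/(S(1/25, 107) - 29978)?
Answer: 80563/29777 ≈ 2.7055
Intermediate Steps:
(-40224 - 40339)/(S(1/25, 107) - 29978) = (-40224 - 40339)/(201 - 29978) = -80563/(-29777) = -80563*(-1/29777) = 80563/29777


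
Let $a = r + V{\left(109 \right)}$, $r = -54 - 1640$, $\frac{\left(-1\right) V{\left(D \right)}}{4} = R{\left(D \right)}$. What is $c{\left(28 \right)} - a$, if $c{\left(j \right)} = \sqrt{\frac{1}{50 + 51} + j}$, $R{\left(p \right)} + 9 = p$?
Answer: $2094 + \frac{\sqrt{285729}}{101} \approx 2099.3$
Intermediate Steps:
$R{\left(p \right)} = -9 + p$
$V{\left(D \right)} = 36 - 4 D$ ($V{\left(D \right)} = - 4 \left(-9 + D\right) = 36 - 4 D$)
$r = -1694$ ($r = -54 - 1640 = -1694$)
$c{\left(j \right)} = \sqrt{\frac{1}{101} + j}$
$a = -2094$ ($a = -1694 + \left(36 - 436\right) = -1694 - 400 = -2094$)
$c{\left(28 \right)} - a = \frac{\sqrt{101 + 10201 \cdot 28}}{101} - -2094 = \frac{\sqrt{101 + 285628}}{101} + 2094 = \frac{\sqrt{285729}}{101} + 2094 = 2094 + \frac{\sqrt{285729}}{101}$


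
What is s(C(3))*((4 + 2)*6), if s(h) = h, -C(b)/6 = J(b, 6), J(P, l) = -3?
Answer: 648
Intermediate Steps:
C(b) = 18 (C(b) = -6*(-3) = 18)
s(C(3))*((4 + 2)*6) = 18*((4 + 2)*6) = 18*(6*6) = 18*36 = 648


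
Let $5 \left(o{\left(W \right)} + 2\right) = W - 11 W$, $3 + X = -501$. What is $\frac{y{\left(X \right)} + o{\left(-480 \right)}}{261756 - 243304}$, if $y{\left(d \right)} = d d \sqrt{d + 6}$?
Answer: $\frac{479}{9226} + \frac{9072 i \sqrt{498}}{659} \approx 0.051919 + 307.21 i$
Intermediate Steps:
$X = -504$ ($X = -3 - 501 = -504$)
$y{\left(d \right)} = d^{2} \sqrt{6 + d}$
$o{\left(W \right)} = -2 - 2 W$ ($o{\left(W \right)} = -2 + \frac{W - 11 W}{5} = -2 + \frac{\left(-10\right) W}{5} = -2 - 2 W$)
$\frac{y{\left(X \right)} + o{\left(-480 \right)}}{261756 - 243304} = \frac{\left(-504\right)^{2} \sqrt{6 - 504} - -958}{261756 - 243304} = \frac{254016 \sqrt{-498} + \left(-2 + 960\right)}{18452} = \left(254016 i \sqrt{498} + 958\right) \frac{1}{18452} = \left(958 + 254016 i \sqrt{498}\right) \frac{1}{18452} = \frac{479}{9226} + \frac{9072 i \sqrt{498}}{659}$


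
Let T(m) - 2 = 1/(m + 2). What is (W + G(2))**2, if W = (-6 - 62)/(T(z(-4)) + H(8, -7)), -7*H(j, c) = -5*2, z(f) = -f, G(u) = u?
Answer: 6522916/22801 ≈ 286.08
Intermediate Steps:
T(m) = 2 + 1/(2 + m) (T(m) = 2 + 1/(m + 2) = 2 + 1/(2 + m))
H(j, c) = 10/7 (H(j, c) = -(-5)*2/7 = -1/7*(-10) = 10/7)
W = -2856/151 (W = (-6 - 62)/((5 + 2*(-1*(-4)))/(2 - 1*(-4)) + 10/7) = -68/((5 + 2*4)/(2 + 4) + 10/7) = -68/((5 + 8)/6 + 10/7) = -68/((1/6)*13 + 10/7) = -68/(13/6 + 10/7) = -68/151/42 = -68*42/151 = -2856/151 ≈ -18.914)
(W + G(2))**2 = (-2856/151 + 2)**2 = (-2554/151)**2 = 6522916/22801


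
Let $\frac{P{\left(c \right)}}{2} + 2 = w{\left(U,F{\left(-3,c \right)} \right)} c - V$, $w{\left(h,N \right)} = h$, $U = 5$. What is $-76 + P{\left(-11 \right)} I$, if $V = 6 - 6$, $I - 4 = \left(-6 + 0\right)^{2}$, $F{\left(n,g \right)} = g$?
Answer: $-4636$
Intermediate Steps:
$I = 40$ ($I = 4 + \left(-6 + 0\right)^{2} = 4 + \left(-6\right)^{2} = 4 + 36 = 40$)
$V = 0$ ($V = 6 - 6 = 0$)
$P{\left(c \right)} = -4 + 10 c$ ($P{\left(c \right)} = -4 + 2 \left(5 c - 0\right) = -4 + 2 \left(5 c + 0\right) = -4 + 2 \cdot 5 c = -4 + 10 c$)
$-76 + P{\left(-11 \right)} I = -76 + \left(-4 + 10 \left(-11\right)\right) 40 = -76 + \left(-4 - 110\right) 40 = -76 - 4560 = -4636$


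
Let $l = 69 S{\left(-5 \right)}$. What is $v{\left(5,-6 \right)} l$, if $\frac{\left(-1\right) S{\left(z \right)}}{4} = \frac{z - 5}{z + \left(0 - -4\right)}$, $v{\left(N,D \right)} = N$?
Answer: $-13800$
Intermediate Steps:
$S{\left(z \right)} = - \frac{4 \left(-5 + z\right)}{4 + z}$ ($S{\left(z \right)} = - 4 \frac{z - 5}{z + \left(0 - -4\right)} = - 4 \frac{-5 + z}{z + \left(0 + 4\right)} = - 4 \frac{-5 + z}{z + 4} = - 4 \frac{-5 + z}{4 + z} = - \frac{4 \left(-5 + z\right)}{4 + z}$)
$l = -2760$ ($l = 69 \frac{4 \left(5 - -5\right)}{4 - 5} = 69 \frac{4 \left(5 + 5\right)}{-1} = 69 \cdot 4 \left(-1\right) 10 = 69 \left(-40\right) = -2760$)
$v{\left(5,-6 \right)} l = 5 \left(-2760\right) = -13800$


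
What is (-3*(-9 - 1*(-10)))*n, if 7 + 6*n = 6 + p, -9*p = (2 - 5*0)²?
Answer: 13/18 ≈ 0.72222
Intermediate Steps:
p = -4/9 (p = -(2 - 5*0)²/9 = -(2 + 0)²/9 = -⅑*2² = -⅑*4 = -4/9 ≈ -0.44444)
n = -13/54 (n = -7/6 + (6 - 4/9)/6 = -7/6 + (⅙)*(50/9) = -7/6 + 25/27 = -13/54 ≈ -0.24074)
(-3*(-9 - 1*(-10)))*n = -3*(-9 - 1*(-10))*(-13/54) = -3*(-9 + 10)*(-13/54) = -3*1*(-13/54) = -3*(-13/54) = 13/18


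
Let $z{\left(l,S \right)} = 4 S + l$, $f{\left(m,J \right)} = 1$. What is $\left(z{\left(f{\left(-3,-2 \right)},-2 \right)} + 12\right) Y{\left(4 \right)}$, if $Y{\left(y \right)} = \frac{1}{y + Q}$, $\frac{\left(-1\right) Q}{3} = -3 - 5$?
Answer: $\frac{5}{28} \approx 0.17857$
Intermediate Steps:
$z{\left(l,S \right)} = l + 4 S$
$Q = 24$ ($Q = - 3 \left(-3 - 5\right) = \left(-3\right) \left(-8\right) = 24$)
$Y{\left(y \right)} = \frac{1}{24 + y}$ ($Y{\left(y \right)} = \frac{1}{y + 24} = \frac{1}{24 + y}$)
$\left(z{\left(f{\left(-3,-2 \right)},-2 \right)} + 12\right) Y{\left(4 \right)} = \frac{\left(1 + 4 \left(-2\right)\right) + 12}{24 + 4} = \frac{\left(1 - 8\right) + 12}{28} = \left(-7 + 12\right) \frac{1}{28} = 5 \cdot \frac{1}{28} = \frac{5}{28}$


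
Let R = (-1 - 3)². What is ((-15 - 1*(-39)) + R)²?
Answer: 1600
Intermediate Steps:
R = 16 (R = (-4)² = 16)
((-15 - 1*(-39)) + R)² = ((-15 - 1*(-39)) + 16)² = ((-15 + 39) + 16)² = (24 + 16)² = 40² = 1600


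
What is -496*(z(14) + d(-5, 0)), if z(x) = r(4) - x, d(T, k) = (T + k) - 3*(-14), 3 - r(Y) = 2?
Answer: -11904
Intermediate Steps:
r(Y) = 1 (r(Y) = 3 - 1*2 = 3 - 2 = 1)
d(T, k) = 42 + T + k (d(T, k) = (T + k) + 42 = 42 + T + k)
z(x) = 1 - x
-496*(z(14) + d(-5, 0)) = -496*((1 - 1*14) + (42 - 5 + 0)) = -496*((1 - 14) + 37) = -496*(-13 + 37) = -496*24 = -11904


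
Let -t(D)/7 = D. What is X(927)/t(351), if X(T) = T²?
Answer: -31827/91 ≈ -349.75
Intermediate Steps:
t(D) = -7*D
X(927)/t(351) = 927²/((-7*351)) = 859329/(-2457) = 859329*(-1/2457) = -31827/91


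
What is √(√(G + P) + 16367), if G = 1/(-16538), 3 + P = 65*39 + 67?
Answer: √(4476463601948 + 115766*√14506951682)/16538 ≈ 128.13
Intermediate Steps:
P = 2599 (P = -3 + (65*39 + 67) = -3 + (2535 + 67) = -3 + 2602 = 2599)
G = -1/16538 ≈ -6.0467e-5
√(√(G + P) + 16367) = √(√(-1/16538 + 2599) + 16367) = √(√(42982261/16538) + 16367) = √(7*√14506951682/16538 + 16367) = √(16367 + 7*√14506951682/16538)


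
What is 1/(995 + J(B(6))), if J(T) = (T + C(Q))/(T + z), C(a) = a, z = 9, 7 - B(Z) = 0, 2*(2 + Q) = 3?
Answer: 32/31853 ≈ 0.0010046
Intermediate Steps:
Q = -½ (Q = -2 + (½)*3 = -2 + 3/2 = -½ ≈ -0.50000)
B(Z) = 7 (B(Z) = 7 - 1*0 = 7 + 0 = 7)
J(T) = (-½ + T)/(9 + T) (J(T) = (T - ½)/(T + 9) = (-½ + T)/(9 + T))
1/(995 + J(B(6))) = 1/(995 + (-½ + 7)/(9 + 7)) = 1/(995 + (13/2)/16) = 1/(995 + (1/16)*(13/2)) = 1/(995 + 13/32) = 1/(31853/32) = 32/31853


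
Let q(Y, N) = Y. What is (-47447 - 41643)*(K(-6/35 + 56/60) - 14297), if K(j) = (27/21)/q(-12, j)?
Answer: 17832209855/14 ≈ 1.2737e+9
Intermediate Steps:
K(j) = -3/28 (K(j) = (27/21)/(-12) = (27*(1/21))*(-1/12) = (9/7)*(-1/12) = -3/28)
(-47447 - 41643)*(K(-6/35 + 56/60) - 14297) = (-47447 - 41643)*(-3/28 - 14297) = -89090*(-400319/28) = 17832209855/14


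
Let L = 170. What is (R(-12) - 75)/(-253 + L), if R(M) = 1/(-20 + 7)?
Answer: 976/1079 ≈ 0.90454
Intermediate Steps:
R(M) = -1/13 (R(M) = 1/(-13) = -1/13)
(R(-12) - 75)/(-253 + L) = (-1/13 - 75)/(-253 + 170) = -976/13/(-83) = -976/13*(-1/83) = 976/1079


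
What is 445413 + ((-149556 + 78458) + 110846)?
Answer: 485161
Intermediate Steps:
445413 + ((-149556 + 78458) + 110846) = 445413 + (-71098 + 110846) = 445413 + 39748 = 485161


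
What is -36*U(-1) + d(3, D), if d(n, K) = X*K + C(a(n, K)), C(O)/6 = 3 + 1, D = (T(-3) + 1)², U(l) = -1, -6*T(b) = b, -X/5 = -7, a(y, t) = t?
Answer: 555/4 ≈ 138.75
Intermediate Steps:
X = 35 (X = -5*(-7) = 35)
T(b) = -b/6
D = 9/4 (D = (-⅙*(-3) + 1)² = (½ + 1)² = (3/2)² = 9/4 ≈ 2.2500)
C(O) = 24 (C(O) = 6*(3 + 1) = 6*4 = 24)
d(n, K) = 24 + 35*K (d(n, K) = 35*K + 24 = 24 + 35*K)
-36*U(-1) + d(3, D) = -36*(-1) + (24 + 35*(9/4)) = 36 + (24 + 315/4) = 36 + 411/4 = 555/4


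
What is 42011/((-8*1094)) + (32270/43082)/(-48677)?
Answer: -44050828071347/9176920601264 ≈ -4.8002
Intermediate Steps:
42011/((-8*1094)) + (32270/43082)/(-48677) = 42011/(-8752) + (32270*(1/43082))*(-1/48677) = 42011*(-1/8752) + (16135/21541)*(-1/48677) = -42011/8752 - 16135/1048551257 = -44050828071347/9176920601264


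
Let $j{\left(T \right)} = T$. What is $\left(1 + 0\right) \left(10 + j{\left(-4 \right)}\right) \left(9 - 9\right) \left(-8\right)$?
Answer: $0$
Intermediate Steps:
$\left(1 + 0\right) \left(10 + j{\left(-4 \right)}\right) \left(9 - 9\right) \left(-8\right) = \left(1 + 0\right) \left(10 - 4\right) \left(9 - 9\right) \left(-8\right) = 1 \cdot 6 \cdot 0 \left(-8\right) = 1 \cdot 0 \left(-8\right) = 0 \left(-8\right) = 0$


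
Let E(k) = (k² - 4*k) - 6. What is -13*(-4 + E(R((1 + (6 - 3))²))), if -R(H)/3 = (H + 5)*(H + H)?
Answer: -52940030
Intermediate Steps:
R(H) = -6*H*(5 + H) (R(H) = -3*(H + 5)*(H + H) = -3*(5 + H)*2*H = -6*H*(5 + H))
E(k) = -6 + k² - 4*k
-13*(-4 + E(R((1 + (6 - 3))²))) = -13*(-4 + (-6 + (-6*(1 + (6 - 3))²*(5 + (1 + (6 - 3))²))² - (-24)*(1 + (6 - 3))²*(5 + (1 + (6 - 3))²))) = -13*(-4 + (-6 + (-6*(1 + 3)²*(5 + (1 + 3)²))² - (-24)*(1 + 3)²*(5 + (1 + 3)²))) = -13*(-4 + (-6 + (-6*4²*(5 + 4²))² - (-24)*4²*(5 + 4²))) = -13*(-4 + (-6 + (-6*16*(5 + 16))² - (-24)*16*(5 + 16))) = -13*(-4 + (-6 + (-6*16*21)² - (-24)*16*21)) = -13*(-4 + (-6 + (-2016)² - 4*(-2016))) = -13*(-4 + (-6 + 4064256 + 8064)) = -13*(-4 + 4072314) = -13*4072310 = -52940030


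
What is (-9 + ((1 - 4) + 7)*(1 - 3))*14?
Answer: -238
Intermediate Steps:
(-9 + ((1 - 4) + 7)*(1 - 3))*14 = (-9 + (-3 + 7)*(-2))*14 = (-9 + 4*(-2))*14 = (-9 - 8)*14 = -17*14 = -238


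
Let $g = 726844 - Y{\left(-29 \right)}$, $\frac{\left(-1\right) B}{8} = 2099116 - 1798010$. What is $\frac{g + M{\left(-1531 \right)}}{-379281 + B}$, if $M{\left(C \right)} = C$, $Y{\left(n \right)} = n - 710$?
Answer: $- \frac{726052}{2788129} \approx -0.26041$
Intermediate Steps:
$Y{\left(n \right)} = -710 + n$ ($Y{\left(n \right)} = n - 710 = -710 + n$)
$B = -2408848$ ($B = - 8 \left(2099116 - 1798010\right) = \left(-8\right) 301106 = -2408848$)
$g = 727583$ ($g = 726844 - \left(-710 - 29\right) = 726844 - -739 = 726844 + 739 = 727583$)
$\frac{g + M{\left(-1531 \right)}}{-379281 + B} = \frac{727583 - 1531}{-379281 - 2408848} = \frac{726052}{-2788129} = 726052 \left(- \frac{1}{2788129}\right) = - \frac{726052}{2788129}$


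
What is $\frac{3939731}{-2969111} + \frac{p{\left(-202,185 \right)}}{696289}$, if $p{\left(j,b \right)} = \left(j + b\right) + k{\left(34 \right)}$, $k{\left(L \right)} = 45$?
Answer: $- \frac{2743108223151}{2067359329079} \approx -1.3269$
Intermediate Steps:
$p{\left(j,b \right)} = 45 + b + j$ ($p{\left(j,b \right)} = \left(j + b\right) + 45 = \left(b + j\right) + 45 = 45 + b + j$)
$\frac{3939731}{-2969111} + \frac{p{\left(-202,185 \right)}}{696289} = \frac{3939731}{-2969111} + \frac{45 + 185 - 202}{696289} = 3939731 \left(- \frac{1}{2969111}\right) + 28 \cdot \frac{1}{696289} = - \frac{3939731}{2969111} + \frac{28}{696289} = - \frac{2743108223151}{2067359329079}$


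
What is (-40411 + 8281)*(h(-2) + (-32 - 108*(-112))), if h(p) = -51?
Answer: -385977690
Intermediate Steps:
(-40411 + 8281)*(h(-2) + (-32 - 108*(-112))) = (-40411 + 8281)*(-51 + (-32 - 108*(-112))) = -32130*(-51 + (-32 + 12096)) = -32130*(-51 + 12064) = -32130*12013 = -385977690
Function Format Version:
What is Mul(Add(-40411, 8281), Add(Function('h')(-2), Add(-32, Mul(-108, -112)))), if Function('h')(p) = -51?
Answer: -385977690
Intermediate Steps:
Mul(Add(-40411, 8281), Add(Function('h')(-2), Add(-32, Mul(-108, -112)))) = Mul(Add(-40411, 8281), Add(-51, Add(-32, Mul(-108, -112)))) = Mul(-32130, Add(-51, Add(-32, 12096))) = Mul(-32130, Add(-51, 12064)) = Mul(-32130, 12013) = -385977690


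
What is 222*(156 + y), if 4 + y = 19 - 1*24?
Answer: 32634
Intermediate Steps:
y = -9 (y = -4 + (19 - 1*24) = -4 + (19 - 24) = -4 - 5 = -9)
222*(156 + y) = 222*(156 - 9) = 222*147 = 32634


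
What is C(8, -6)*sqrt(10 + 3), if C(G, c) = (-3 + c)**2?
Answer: 81*sqrt(13) ≈ 292.05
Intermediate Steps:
C(8, -6)*sqrt(10 + 3) = (-3 - 6)**2*sqrt(10 + 3) = (-9)**2*sqrt(13) = 81*sqrt(13)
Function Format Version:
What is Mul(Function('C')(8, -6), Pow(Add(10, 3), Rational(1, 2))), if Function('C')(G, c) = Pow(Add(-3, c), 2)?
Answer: Mul(81, Pow(13, Rational(1, 2))) ≈ 292.05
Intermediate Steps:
Mul(Function('C')(8, -6), Pow(Add(10, 3), Rational(1, 2))) = Mul(Pow(Add(-3, -6), 2), Pow(Add(10, 3), Rational(1, 2))) = Mul(Pow(-9, 2), Pow(13, Rational(1, 2))) = Mul(81, Pow(13, Rational(1, 2)))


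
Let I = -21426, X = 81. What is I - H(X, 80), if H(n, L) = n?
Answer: -21507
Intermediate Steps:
I - H(X, 80) = -21426 - 1*81 = -21426 - 81 = -21507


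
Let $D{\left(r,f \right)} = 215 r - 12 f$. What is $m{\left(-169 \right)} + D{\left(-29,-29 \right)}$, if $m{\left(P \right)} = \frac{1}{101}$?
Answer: $- \frac{594586}{101} \approx -5887.0$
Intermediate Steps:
$m{\left(P \right)} = \frac{1}{101}$
$D{\left(r,f \right)} = - 12 f + 215 r$
$m{\left(-169 \right)} + D{\left(-29,-29 \right)} = \frac{1}{101} + \left(\left(-12\right) \left(-29\right) + 215 \left(-29\right)\right) = \frac{1}{101} + \left(348 - 6235\right) = \frac{1}{101} - 5887 = - \frac{594586}{101}$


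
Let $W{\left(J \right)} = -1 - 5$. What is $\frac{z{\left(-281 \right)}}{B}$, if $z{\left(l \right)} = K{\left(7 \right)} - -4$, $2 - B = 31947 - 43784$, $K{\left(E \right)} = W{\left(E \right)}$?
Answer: $- \frac{2}{11839} \approx -0.00016893$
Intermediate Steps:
$W{\left(J \right)} = -6$
$K{\left(E \right)} = -6$
$B = 11839$ ($B = 2 - \left(31947 - 43784\right) = 2 - -11837 = 2 + 11837 = 11839$)
$z{\left(l \right)} = -2$ ($z{\left(l \right)} = -6 - -4 = -6 + 4 = -2$)
$\frac{z{\left(-281 \right)}}{B} = - \frac{2}{11839}$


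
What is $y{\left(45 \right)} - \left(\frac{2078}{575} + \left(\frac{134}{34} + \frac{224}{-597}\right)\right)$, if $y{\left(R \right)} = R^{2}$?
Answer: $\frac{11775342428}{5835675} \approx 2017.8$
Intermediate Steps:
$y{\left(45 \right)} - \left(\frac{2078}{575} + \left(\frac{134}{34} + \frac{224}{-597}\right)\right) = 45^{2} - \left(\frac{2078}{575} + \left(\frac{134}{34} + \frac{224}{-597}\right)\right) = 2025 - \left(2078 \cdot \frac{1}{575} + \left(134 \cdot \frac{1}{34} + 224 \left(- \frac{1}{597}\right)\right)\right) = 2025 - \left(\frac{2078}{575} + \left(\frac{67}{17} - \frac{224}{597}\right)\right) = 2025 - \left(\frac{2078}{575} + \frac{36191}{10149}\right) = 2025 - \frac{41899447}{5835675} = \frac{11775342428}{5835675}$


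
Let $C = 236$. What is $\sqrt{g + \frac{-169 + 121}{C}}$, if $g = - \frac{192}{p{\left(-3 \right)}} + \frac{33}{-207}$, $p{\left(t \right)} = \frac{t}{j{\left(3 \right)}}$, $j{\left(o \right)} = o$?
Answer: $\frac{\sqrt{3176011005}}{4071} \approx 13.843$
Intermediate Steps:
$p{\left(t \right)} = \frac{t}{3}$
$g = \frac{13237}{69}$ ($g = - \frac{192}{\frac{1}{3} \left(-3\right)} + \frac{33}{-207} = - \frac{192}{-1} + 33 \left(- \frac{1}{207}\right) = \left(-192\right) \left(-1\right) - \frac{11}{69} = 192 - \frac{11}{69} = \frac{13237}{69} \approx 191.84$)
$\sqrt{g + \frac{-169 + 121}{C}} = \sqrt{\frac{13237}{69} + \frac{-169 + 121}{236}} = \sqrt{\frac{13237}{69} - \frac{12}{59}} = \sqrt{\frac{780155}{4071}} = \frac{\sqrt{3176011005}}{4071}$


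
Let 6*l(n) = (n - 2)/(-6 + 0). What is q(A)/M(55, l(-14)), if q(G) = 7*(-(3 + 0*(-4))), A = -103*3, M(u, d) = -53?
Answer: 21/53 ≈ 0.39623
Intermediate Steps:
l(n) = 1/18 - n/36 (l(n) = ((n - 2)/(-6 + 0))/6 = ((-2 + n)/(-6))/6 = ((-2 + n)*(-⅙))/6 = (⅓ - n/6)/6 = 1/18 - n/36)
A = -309
q(G) = -21 (q(G) = 7*(-(3 + 0)) = 7*(-1*3) = 7*(-3) = -21)
q(A)/M(55, l(-14)) = -21/(-53) = -21*(-1/53) = 21/53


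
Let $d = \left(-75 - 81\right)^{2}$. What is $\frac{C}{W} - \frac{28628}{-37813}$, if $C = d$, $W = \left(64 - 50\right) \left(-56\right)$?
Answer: $- \frac{56110801}{1852837} \approx -30.284$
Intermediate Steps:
$W = -784$ ($W = 14 \left(-56\right) = -784$)
$d = 24336$ ($d = \left(-156\right)^{2} = 24336$)
$C = 24336$
$\frac{C}{W} - \frac{28628}{-37813} = \frac{24336}{-784} - \frac{28628}{-37813} = 24336 \left(- \frac{1}{784}\right) - - \frac{28628}{37813} = - \frac{1521}{49} + \frac{28628}{37813} = - \frac{56110801}{1852837}$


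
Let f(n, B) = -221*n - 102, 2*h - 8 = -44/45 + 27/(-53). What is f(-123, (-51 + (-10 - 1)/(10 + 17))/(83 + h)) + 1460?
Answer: 28541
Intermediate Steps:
h = 15533/4770 (h = 4 + (-44/45 + 27/(-53))/2 = 4 + (-44*1/45 + 27*(-1/53))/2 = 4 + (-44/45 - 27/53)/2 = 4 + (½)*(-3547/2385) = 4 - 3547/4770 = 15533/4770 ≈ 3.2564)
f(n, B) = -102 - 221*n
f(-123, (-51 + (-10 - 1)/(10 + 17))/(83 + h)) + 1460 = (-102 - 221*(-123)) + 1460 = (-102 + 27183) + 1460 = 27081 + 1460 = 28541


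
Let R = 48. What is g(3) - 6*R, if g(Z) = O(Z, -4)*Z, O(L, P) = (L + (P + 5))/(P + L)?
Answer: -300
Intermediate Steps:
O(L, P) = (5 + L + P)/(L + P) (O(L, P) = (L + (5 + P))/(L + P) = (5 + L + P)/(L + P))
g(Z) = Z*(1 + Z)/(-4 + Z) (g(Z) = ((5 + Z - 4)/(Z - 4))*Z = ((1 + Z)/(-4 + Z))*Z = Z*(1 + Z)/(-4 + Z))
g(3) - 6*R = 3*(1 + 3)/(-4 + 3) - 6*48 = 3*4/(-1) - 288 = 3*(-1)*4 - 288 = -12 - 288 = -300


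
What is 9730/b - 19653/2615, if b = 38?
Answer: 12348568/49685 ≈ 248.54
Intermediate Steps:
9730/b - 19653/2615 = 9730/38 - 19653/2615 = 9730*(1/38) - 19653*1/2615 = 4865/19 - 19653/2615 = 12348568/49685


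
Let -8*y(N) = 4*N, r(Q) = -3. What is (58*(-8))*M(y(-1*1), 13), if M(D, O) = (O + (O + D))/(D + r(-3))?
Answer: 24592/5 ≈ 4918.4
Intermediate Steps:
y(N) = -N/2
M(D, O) = (D + 2*O)/(-3 + D) (M(D, O) = (O + (O + D))/(D - 3) = (O + (D + O))/(-3 + D) = (D + 2*O)/(-3 + D))
(58*(-8))*M(y(-1*1), 13) = (58*(-8))*((-(-1)/2 + 2*13)/(-3 - (-1)/2)) = -464*(-½*(-1) + 26)/(-3 - ½*(-1)) = -464*(½ + 26)/(-3 + ½) = -464*53/((-5/2)*2) = -(-928)*53/(5*2) = -464*(-53/5) = 24592/5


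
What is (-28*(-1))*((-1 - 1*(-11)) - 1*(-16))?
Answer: 728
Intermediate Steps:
(-28*(-1))*((-1 - 1*(-11)) - 1*(-16)) = 28*((-1 + 11) + 16) = 28*(10 + 16) = 28*26 = 728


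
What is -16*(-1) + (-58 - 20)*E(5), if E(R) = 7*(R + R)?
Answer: -5444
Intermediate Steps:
E(R) = 14*R (E(R) = 7*(2*R) = 14*R)
-16*(-1) + (-58 - 20)*E(5) = -16*(-1) + (-58 - 20)*(14*5) = 16 - 78*70 = 16 - 5460 = -5444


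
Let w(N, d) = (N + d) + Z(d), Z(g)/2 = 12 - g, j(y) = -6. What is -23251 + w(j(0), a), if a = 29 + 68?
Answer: -23330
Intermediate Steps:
Z(g) = 24 - 2*g (Z(g) = 2*(12 - g) = 24 - 2*g)
a = 97
w(N, d) = 24 + N - d (w(N, d) = (N + d) + (24 - 2*d) = 24 + N - d)
-23251 + w(j(0), a) = -23251 + (24 - 6 - 1*97) = -23251 + (24 - 6 - 97) = -23251 - 79 = -23330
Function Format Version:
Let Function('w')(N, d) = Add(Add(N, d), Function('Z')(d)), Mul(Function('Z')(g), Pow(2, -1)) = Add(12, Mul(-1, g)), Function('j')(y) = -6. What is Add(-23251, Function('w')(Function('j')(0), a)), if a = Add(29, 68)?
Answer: -23330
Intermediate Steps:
Function('Z')(g) = Add(24, Mul(-2, g)) (Function('Z')(g) = Mul(2, Add(12, Mul(-1, g))) = Add(24, Mul(-2, g)))
a = 97
Function('w')(N, d) = Add(24, N, Mul(-1, d)) (Function('w')(N, d) = Add(Add(N, d), Add(24, Mul(-2, d))) = Add(24, N, Mul(-1, d)))
Add(-23251, Function('w')(Function('j')(0), a)) = Add(-23251, Add(24, -6, Mul(-1, 97))) = Add(-23251, Add(24, -6, -97)) = Add(-23251, -79) = -23330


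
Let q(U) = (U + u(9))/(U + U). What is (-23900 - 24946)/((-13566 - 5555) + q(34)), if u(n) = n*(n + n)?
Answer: 138397/54168 ≈ 2.5550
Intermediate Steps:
u(n) = 2*n² (u(n) = n*(2*n) = 2*n²)
q(U) = (162 + U)/(2*U) (q(U) = (U + 2*9²)/(U + U) = (U + 2*81)/((2*U)) = (U + 162)*(1/(2*U)) = (162 + U)*(1/(2*U)) = (162 + U)/(2*U))
(-23900 - 24946)/((-13566 - 5555) + q(34)) = (-23900 - 24946)/((-13566 - 5555) + (½)*(162 + 34)/34) = -48846/(-19121 + (½)*(1/34)*196) = -48846/(-19121 + 49/17) = -48846/(-325008/17) = -48846*(-17/325008) = 138397/54168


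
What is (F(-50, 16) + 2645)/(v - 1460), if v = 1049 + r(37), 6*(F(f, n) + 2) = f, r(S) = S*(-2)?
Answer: -7904/1455 ≈ -5.4323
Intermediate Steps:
r(S) = -2*S
F(f, n) = -2 + f/6
v = 975 (v = 1049 - 2*37 = 1049 - 74 = 975)
(F(-50, 16) + 2645)/(v - 1460) = ((-2 + (⅙)*(-50)) + 2645)/(975 - 1460) = ((-2 - 25/3) + 2645)/(-485) = (-31/3 + 2645)*(-1/485) = (7904/3)*(-1/485) = -7904/1455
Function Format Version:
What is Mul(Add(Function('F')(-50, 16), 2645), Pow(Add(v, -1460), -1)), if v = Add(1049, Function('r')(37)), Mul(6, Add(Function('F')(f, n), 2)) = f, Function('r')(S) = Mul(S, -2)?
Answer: Rational(-7904, 1455) ≈ -5.4323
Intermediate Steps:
Function('r')(S) = Mul(-2, S)
Function('F')(f, n) = Add(-2, Mul(Rational(1, 6), f))
v = 975 (v = Add(1049, Mul(-2, 37)) = Add(1049, -74) = 975)
Mul(Add(Function('F')(-50, 16), 2645), Pow(Add(v, -1460), -1)) = Mul(Add(Add(-2, Mul(Rational(1, 6), -50)), 2645), Pow(Add(975, -1460), -1)) = Mul(Add(Add(-2, Rational(-25, 3)), 2645), Pow(-485, -1)) = Mul(Add(Rational(-31, 3), 2645), Rational(-1, 485)) = Mul(Rational(7904, 3), Rational(-1, 485)) = Rational(-7904, 1455)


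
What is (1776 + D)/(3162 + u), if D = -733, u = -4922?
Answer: -1043/1760 ≈ -0.59261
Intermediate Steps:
(1776 + D)/(3162 + u) = (1776 - 733)/(3162 - 4922) = 1043/(-1760) = 1043*(-1/1760) = -1043/1760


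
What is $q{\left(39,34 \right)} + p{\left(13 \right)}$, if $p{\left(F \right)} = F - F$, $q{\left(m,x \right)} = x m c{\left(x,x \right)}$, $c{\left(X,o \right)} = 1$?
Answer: $1326$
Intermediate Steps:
$q{\left(m,x \right)} = m x$ ($q{\left(m,x \right)} = x m 1 = m x 1 = m x$)
$p{\left(F \right)} = 0$
$q{\left(39,34 \right)} + p{\left(13 \right)} = 39 \cdot 34 + 0 = 1326 + 0 = 1326$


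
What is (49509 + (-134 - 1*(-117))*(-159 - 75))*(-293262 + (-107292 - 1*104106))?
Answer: -26992749420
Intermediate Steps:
(49509 + (-134 - 1*(-117))*(-159 - 75))*(-293262 + (-107292 - 1*104106)) = (49509 + (-134 + 117)*(-234))*(-293262 + (-107292 - 104106)) = (49509 - 17*(-234))*(-293262 - 211398) = (49509 + 3978)*(-504660) = 53487*(-504660) = -26992749420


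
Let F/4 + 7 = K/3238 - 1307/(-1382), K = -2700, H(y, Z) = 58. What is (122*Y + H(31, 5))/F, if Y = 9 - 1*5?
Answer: -101804339/5137291 ≈ -19.817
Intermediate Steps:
Y = 4 (Y = 9 - 5 = 4)
F = -30823746/1118729 (F = -28 + 4*(-2700/3238 - 1307/(-1382)) = -28 + 4*(-2700*1/3238 - 1307*(-1/1382)) = -28 + 4*(-1350/1619 + 1307/1382) = -28 + 4*(250333/2237458) = -28 + 500666/1118729 = -30823746/1118729 ≈ -27.552)
(122*Y + H(31, 5))/F = (122*4 + 58)/(-30823746/1118729) = (488 + 58)*(-1118729/30823746) = 546*(-1118729/30823746) = -101804339/5137291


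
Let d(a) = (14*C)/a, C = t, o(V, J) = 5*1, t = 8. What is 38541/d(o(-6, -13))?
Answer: 192705/112 ≈ 1720.6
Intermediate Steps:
o(V, J) = 5
C = 8
d(a) = 112/a (d(a) = (14*8)/a = 112/a)
38541/d(o(-6, -13)) = 38541/((112/5)) = 38541/((112*(⅕))) = 38541/(112/5) = 38541*(5/112) = 192705/112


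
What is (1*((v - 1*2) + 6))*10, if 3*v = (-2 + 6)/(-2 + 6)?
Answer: 130/3 ≈ 43.333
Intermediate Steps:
v = 1/3 (v = ((-2 + 6)/(-2 + 6))/3 = (4/4)/3 = (4*(1/4))/3 = (1/3)*1 = 1/3 ≈ 0.33333)
(1*((v - 1*2) + 6))*10 = (1*((1/3 - 1*2) + 6))*10 = (1*((1/3 - 2) + 6))*10 = (1*(-5/3 + 6))*10 = (1*(13/3))*10 = (13/3)*10 = 130/3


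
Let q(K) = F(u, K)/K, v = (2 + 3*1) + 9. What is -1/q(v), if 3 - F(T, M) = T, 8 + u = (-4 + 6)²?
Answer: -2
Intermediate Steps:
u = -4 (u = -8 + (-4 + 6)² = -8 + 2² = -8 + 4 = -4)
F(T, M) = 3 - T
v = 14 (v = (2 + 3) + 9 = 5 + 9 = 14)
q(K) = 7/K (q(K) = (3 - 1*(-4))/K = (3 + 4)/K = 7/K)
-1/q(v) = -1/(7/14) = -1/(7*(1/14)) = -1/½ = -1*2 = -2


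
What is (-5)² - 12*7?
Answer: -59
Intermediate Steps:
(-5)² - 12*7 = 25 - 84 = -59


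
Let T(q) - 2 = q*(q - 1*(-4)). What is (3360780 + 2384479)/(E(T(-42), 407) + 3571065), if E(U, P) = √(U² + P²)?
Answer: 20516693330835/12752502514972 - 5745259*√2719253/12752502514972 ≈ 1.6081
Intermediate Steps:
T(q) = 2 + q*(4 + q) (T(q) = 2 + q*(q - 1*(-4)) = 2 + q*(q + 4) = 2 + q*(4 + q))
E(U, P) = √(P² + U²)
(3360780 + 2384479)/(E(T(-42), 407) + 3571065) = (3360780 + 2384479)/(√(407² + (2 + (-42)² + 4*(-42))²) + 3571065) = 5745259/(√(165649 + (2 + 1764 - 168)²) + 3571065) = 5745259/(√(165649 + 1598²) + 3571065) = 5745259/(√(165649 + 2553604) + 3571065) = 5745259/(√2719253 + 3571065) = 5745259/(3571065 + √2719253)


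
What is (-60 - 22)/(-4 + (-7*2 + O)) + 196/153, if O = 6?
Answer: 2483/306 ≈ 8.1144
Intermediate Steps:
(-60 - 22)/(-4 + (-7*2 + O)) + 196/153 = (-60 - 22)/(-4 + (-7*2 + 6)) + 196/153 = -82/(-4 + (-14 + 6)) + 196*(1/153) = -82/(-4 - 8) + 196/153 = -82/(-12) + 196/153 = -82*(-1/12) + 196/153 = 41/6 + 196/153 = 2483/306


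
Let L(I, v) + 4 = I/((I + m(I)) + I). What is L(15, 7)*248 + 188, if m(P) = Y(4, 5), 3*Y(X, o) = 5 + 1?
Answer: -2751/4 ≈ -687.75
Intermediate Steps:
Y(X, o) = 2 (Y(X, o) = (5 + 1)/3 = (⅓)*6 = 2)
m(P) = 2
L(I, v) = -4 + I/(2 + 2*I) (L(I, v) = -4 + I/((I + 2) + I) = -4 + I/((2 + I) + I) = -4 + I/(2 + 2*I))
L(15, 7)*248 + 188 = ((-8 - 7*15)/(2*(1 + 15)))*248 + 188 = ((½)*(-8 - 105)/16)*248 + 188 = ((½)*(1/16)*(-113))*248 + 188 = -113/32*248 + 188 = -3503/4 + 188 = -2751/4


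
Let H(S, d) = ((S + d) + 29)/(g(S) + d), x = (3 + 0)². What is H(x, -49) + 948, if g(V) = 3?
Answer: 43619/46 ≈ 948.24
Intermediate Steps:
x = 9 (x = 3² = 9)
H(S, d) = (29 + S + d)/(3 + d) (H(S, d) = ((S + d) + 29)/(3 + d) = (29 + S + d)/(3 + d))
H(x, -49) + 948 = (29 + 9 - 49)/(3 - 49) + 948 = -11/(-46) + 948 = -1/46*(-11) + 948 = 11/46 + 948 = 43619/46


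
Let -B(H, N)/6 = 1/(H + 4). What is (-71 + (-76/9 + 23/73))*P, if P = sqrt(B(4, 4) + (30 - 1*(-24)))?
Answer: -25994*sqrt(213)/657 ≈ -577.43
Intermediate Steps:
B(H, N) = -6/(4 + H) (B(H, N) = -6/(H + 4) = -6/(4 + H))
P = sqrt(213)/2 (P = sqrt(-6/(4 + 4) + (30 - 1*(-24))) = sqrt(-6/8 + (30 + 24)) = sqrt(-6*1/8 + 54) = sqrt(-3/4 + 54) = sqrt(213/4) = sqrt(213)/2 ≈ 7.2973)
(-71 + (-76/9 + 23/73))*P = (-71 + (-76/9 + 23/73))*(sqrt(213)/2) = (-71 - 5341/657)*(sqrt(213)/2) = -25994*sqrt(213)/657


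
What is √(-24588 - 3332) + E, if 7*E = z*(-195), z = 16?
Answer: -3120/7 + 4*I*√1745 ≈ -445.71 + 167.09*I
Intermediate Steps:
E = -3120/7 (E = (16*(-195))/7 = (⅐)*(-3120) = -3120/7 ≈ -445.71)
√(-24588 - 3332) + E = √(-24588 - 3332) - 3120/7 = √(-27920) - 3120/7 = 4*I*√1745 - 3120/7 = -3120/7 + 4*I*√1745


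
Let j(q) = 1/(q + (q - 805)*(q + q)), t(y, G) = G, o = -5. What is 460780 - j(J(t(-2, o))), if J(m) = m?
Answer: 3730014099/8095 ≈ 4.6078e+5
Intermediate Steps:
j(q) = 1/(q + 2*q*(-805 + q)) (j(q) = 1/(q + (-805 + q)*(2*q)) = 1/(q + 2*q*(-805 + q)))
460780 - j(J(t(-2, o))) = 460780 - 1/((-5)*(-1609 + 2*(-5))) = 460780 - (-1)/(5*(-1609 - 10)) = 460780 - (-1)/(5*(-1619)) = 460780 - (-1)*(-1)/(5*1619) = 460780 - 1*1/8095 = 460780 - 1/8095 = 3730014099/8095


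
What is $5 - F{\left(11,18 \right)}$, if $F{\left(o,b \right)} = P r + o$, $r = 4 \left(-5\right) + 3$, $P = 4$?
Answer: $62$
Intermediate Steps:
$r = -17$ ($r = -20 + 3 = -17$)
$F{\left(o,b \right)} = -68 + o$ ($F{\left(o,b \right)} = 4 \left(-17\right) + o = -68 + o$)
$5 - F{\left(11,18 \right)} = 5 - \left(-68 + 11\right) = 5 - -57 = 5 + 57 = 62$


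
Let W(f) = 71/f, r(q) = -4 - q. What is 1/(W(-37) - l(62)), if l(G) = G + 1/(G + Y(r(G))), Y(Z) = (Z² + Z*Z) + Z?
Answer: -322196/20594457 ≈ -0.015645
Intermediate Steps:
Y(Z) = Z + 2*Z² (Y(Z) = (Z² + Z²) + Z = 2*Z² + Z = Z + 2*Z²)
l(G) = G + 1/(G + (-7 - 2*G)*(-4 - G)) (l(G) = G + 1/(G + (-4 - G)*(1 + 2*(-4 - G))) = G + 1/(G + (-4 - G)*(1 + (-8 - 2*G))) = G + 1/(G + (-4 - G)*(-7 - 2*G)) = G + 1/(G + (-7 - 2*G)*(-4 - G)))
1/(W(-37) - l(62)) = 1/(71/(-37) - (1 + 62² + 62*(4 + 62)*(7 + 2*62))/(62 + (4 + 62)*(7 + 2*62))) = 1/(71*(-1/37) - (1 + 3844 + 62*66*(7 + 124))/(62 + 66*(7 + 124))) = 1/(-71/37 - (1 + 3844 + 62*66*131)/(62 + 66*131)) = 1/(-71/37 - (1 + 3844 + 536052)/(62 + 8646)) = 1/(-71/37 - 539897/8708) = 1/(-20594457/322196) = -322196/20594457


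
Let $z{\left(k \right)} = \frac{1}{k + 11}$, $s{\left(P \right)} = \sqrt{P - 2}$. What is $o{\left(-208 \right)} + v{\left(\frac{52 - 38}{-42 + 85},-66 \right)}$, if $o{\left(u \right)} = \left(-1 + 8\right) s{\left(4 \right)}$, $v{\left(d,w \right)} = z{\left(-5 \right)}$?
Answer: $\frac{1}{6} + 7 \sqrt{2} \approx 10.066$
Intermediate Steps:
$s{\left(P \right)} = \sqrt{-2 + P}$
$z{\left(k \right)} = \frac{1}{11 + k}$
$v{\left(d,w \right)} = \frac{1}{6}$ ($v{\left(d,w \right)} = \frac{1}{11 - 5} = \frac{1}{6}$)
$o{\left(u \right)} = 7 \sqrt{2}$ ($o{\left(u \right)} = \left(-1 + 8\right) \sqrt{-2 + 4} = 7 \sqrt{2}$)
$o{\left(-208 \right)} + v{\left(\frac{52 - 38}{-42 + 85},-66 \right)} = 7 \sqrt{2} + \frac{1}{6} = \frac{1}{6} + 7 \sqrt{2}$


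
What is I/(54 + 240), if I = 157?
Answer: 157/294 ≈ 0.53401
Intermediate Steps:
I/(54 + 240) = 157/(54 + 240) = 157/294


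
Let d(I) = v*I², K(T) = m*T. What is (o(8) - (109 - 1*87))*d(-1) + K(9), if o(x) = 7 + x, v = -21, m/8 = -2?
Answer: 3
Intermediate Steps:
m = -16 (m = 8*(-2) = -16)
K(T) = -16*T
d(I) = -21*I²
(o(8) - (109 - 1*87))*d(-1) + K(9) = ((7 + 8) - (109 - 1*87))*(-21*(-1)²) - 16*9 = (15 - (109 - 87))*(-21*1) - 144 = (15 - 1*22)*(-21) - 144 = (15 - 22)*(-21) - 144 = -7*(-21) - 144 = 147 - 144 = 3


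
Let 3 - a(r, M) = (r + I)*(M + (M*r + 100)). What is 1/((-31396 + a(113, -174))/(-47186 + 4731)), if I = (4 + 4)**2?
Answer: -42455/3461879 ≈ -0.012264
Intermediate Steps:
I = 64 (I = 8**2 = 64)
a(r, M) = 3 - (64 + r)*(100 + M + M*r) (a(r, M) = 3 - (r + 64)*(M + (M*r + 100)) = 3 - (64 + r)*(M + (100 + M*r)) = 3 - (64 + r)*(100 + M + M*r))
1/((-31396 + a(113, -174))/(-47186 + 4731)) = 1/((-31396 + (-6397 - 100*113 - 64*(-174) - 1*(-174)*113**2 - 65*(-174)*113))/(-47186 + 4731)) = 1/((-31396 + (-6397 - 11300 + 11136 - 1*(-174)*12769 + 1278030))/(-42455)) = 1/((-31396 + (-6397 - 11300 + 11136 + 2221806 + 1278030))*(-1/42455)) = 1/((-31396 + 3493275)*(-1/42455)) = 1/(3461879*(-1/42455)) = 1/(-3461879/42455) = -42455/3461879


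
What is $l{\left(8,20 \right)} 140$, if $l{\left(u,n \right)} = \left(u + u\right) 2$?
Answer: $4480$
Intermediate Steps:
$l{\left(u,n \right)} = 4 u$ ($l{\left(u,n \right)} = 2 u 2 = 4 u$)
$l{\left(8,20 \right)} 140 = 4 \cdot 8 \cdot 140 = 32 \cdot 140 = 4480$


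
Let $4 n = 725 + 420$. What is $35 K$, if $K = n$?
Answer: $\frac{40075}{4} \approx 10019.0$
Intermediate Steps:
$n = \frac{1145}{4}$ ($n = \frac{725 + 420}{4} = \frac{1}{4} \cdot 1145 = \frac{1145}{4} \approx 286.25$)
$K = \frac{1145}{4} \approx 286.25$
$35 K = 35 \cdot \frac{1145}{4} = \frac{40075}{4}$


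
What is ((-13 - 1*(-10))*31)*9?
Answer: -837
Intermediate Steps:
((-13 - 1*(-10))*31)*9 = ((-13 + 10)*31)*9 = -3*31*9 = -93*9 = -837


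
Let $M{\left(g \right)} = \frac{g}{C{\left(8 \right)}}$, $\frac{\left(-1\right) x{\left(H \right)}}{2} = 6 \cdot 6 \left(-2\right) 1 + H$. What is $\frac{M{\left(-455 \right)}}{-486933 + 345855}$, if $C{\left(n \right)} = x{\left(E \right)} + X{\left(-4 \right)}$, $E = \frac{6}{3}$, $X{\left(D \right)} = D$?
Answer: $\frac{65}{2740944} \approx 2.3714 \cdot 10^{-5}$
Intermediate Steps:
$E = 2$ ($E = 6 \cdot \frac{1}{3} = 2$)
$x{\left(H \right)} = 144 - 2 H$ ($x{\left(H \right)} = - 2 \left(6 \cdot 6 \left(-2\right) 1 + H\right) = - 2 \left(6 \left(\left(-12\right) 1\right) + H\right) = - 2 \left(6 \left(-12\right) + H\right) = - 2 \left(-72 + H\right) = 144 - 2 H$)
$C{\left(n \right)} = 136$ ($C{\left(n \right)} = \left(144 - 4\right) - 4 = 140 - 4 = 136$)
$M{\left(g \right)} = \frac{g}{136}$
$\frac{M{\left(-455 \right)}}{-486933 + 345855} = \frac{\frac{1}{136} \left(-455\right)}{-486933 + 345855} = - \frac{455}{136 \left(-141078\right)} = \left(- \frac{455}{136}\right) \left(- \frac{1}{141078}\right) = \frac{65}{2740944}$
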